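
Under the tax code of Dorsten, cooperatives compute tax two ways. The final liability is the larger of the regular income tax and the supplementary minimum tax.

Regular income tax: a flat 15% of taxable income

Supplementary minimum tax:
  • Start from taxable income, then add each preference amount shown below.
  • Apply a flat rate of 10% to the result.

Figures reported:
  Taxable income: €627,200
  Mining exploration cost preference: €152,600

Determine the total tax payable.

€94,080

Regular income tax:
  €627,200 × 15% = €94,080

Supplementary minimum tax:
  Adjusted income: €627,200 + €152,600 = €779,800
  €779,800 × 10% = €77,980

€94,080 > €77,980, so the regular income tax governs.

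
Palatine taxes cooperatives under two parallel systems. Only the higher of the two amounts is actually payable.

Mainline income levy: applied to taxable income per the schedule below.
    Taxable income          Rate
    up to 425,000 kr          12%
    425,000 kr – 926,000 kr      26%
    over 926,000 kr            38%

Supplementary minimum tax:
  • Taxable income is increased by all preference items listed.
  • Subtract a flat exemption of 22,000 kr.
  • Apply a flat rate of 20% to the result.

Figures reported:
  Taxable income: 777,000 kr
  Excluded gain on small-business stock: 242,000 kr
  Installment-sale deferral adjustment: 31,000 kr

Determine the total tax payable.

Mainline income levy:
  425,000 kr × 12% = 51,000 kr
  352,000 kr × 26% = 91,520 kr
  → 142,520 kr

Supplementary minimum tax:
  Adjusted income: 777,000 kr + 242,000 kr + 31,000 kr = 1,050,000 kr
  Less exemption 22,000 kr → base 1,028,000 kr
  1,028,000 kr × 20% = 205,600 kr

205,600 kr > 142,520 kr, so the supplementary minimum tax is the binding amount.

205,600 kr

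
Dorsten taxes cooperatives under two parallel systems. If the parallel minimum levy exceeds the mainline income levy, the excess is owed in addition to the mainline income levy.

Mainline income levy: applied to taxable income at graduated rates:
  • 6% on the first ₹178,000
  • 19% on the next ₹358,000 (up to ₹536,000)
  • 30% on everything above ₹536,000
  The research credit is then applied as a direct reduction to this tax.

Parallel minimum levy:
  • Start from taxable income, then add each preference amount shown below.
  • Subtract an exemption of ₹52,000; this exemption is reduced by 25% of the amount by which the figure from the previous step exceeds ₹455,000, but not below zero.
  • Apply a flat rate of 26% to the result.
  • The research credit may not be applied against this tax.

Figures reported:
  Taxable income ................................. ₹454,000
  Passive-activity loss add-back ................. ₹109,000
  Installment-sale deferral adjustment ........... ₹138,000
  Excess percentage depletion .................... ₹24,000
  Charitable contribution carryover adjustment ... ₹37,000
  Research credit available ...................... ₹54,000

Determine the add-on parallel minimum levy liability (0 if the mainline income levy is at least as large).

Parallel minimum levy:
  Adjusted income: ₹454,000 + ₹109,000 + ₹138,000 + ₹24,000 + ₹37,000 = ₹762,000
  Exemption: 25% × (₹762,000 − ₹455,000) = ₹76,750 ≥ ₹52,000, so the exemption is fully phased out
  Base: ₹762,000 − ₹0 = ₹762,000
  ₹762,000 × 26% = ₹198,120

Mainline income levy:
  ₹178,000 × 6% = ₹10,680
  ₹276,000 × 19% = ₹52,440
  → ₹63,120
  Less research credit ₹54,000 → ₹9,120

Excess of parallel minimum levy over mainline income levy: ₹198,120 − ₹9,120 = ₹189,000.

₹189,000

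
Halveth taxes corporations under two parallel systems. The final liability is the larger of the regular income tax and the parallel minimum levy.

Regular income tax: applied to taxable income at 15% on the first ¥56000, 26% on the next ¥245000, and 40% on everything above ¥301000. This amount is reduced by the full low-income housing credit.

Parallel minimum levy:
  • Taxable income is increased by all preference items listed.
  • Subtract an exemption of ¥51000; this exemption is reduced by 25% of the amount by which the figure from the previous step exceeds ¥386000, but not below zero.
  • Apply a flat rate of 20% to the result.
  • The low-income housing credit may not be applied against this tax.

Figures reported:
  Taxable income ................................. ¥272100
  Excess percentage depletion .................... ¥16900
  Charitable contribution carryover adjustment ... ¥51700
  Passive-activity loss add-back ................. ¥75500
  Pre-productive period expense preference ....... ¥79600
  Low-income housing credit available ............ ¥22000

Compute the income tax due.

¥94450

Parallel minimum levy:
  Adjusted income: ¥272100 + ¥16900 + ¥51700 + ¥75500 + ¥79600 = ¥495800
  Exemption: ¥51000 − 25% × (¥495800 − ¥386000) = ¥51000 − ¥27450 = ¥23550
  Base: ¥495800 − ¥23550 = ¥472250
  ¥472250 × 20% = ¥94450

Regular income tax:
  ¥56000 × 15% = ¥8400
  ¥216100 × 26% = ¥56186
  → ¥64586
  Less low-income housing credit ¥22000 → ¥42586

¥94450 > ¥42586, so the parallel minimum levy is the binding amount.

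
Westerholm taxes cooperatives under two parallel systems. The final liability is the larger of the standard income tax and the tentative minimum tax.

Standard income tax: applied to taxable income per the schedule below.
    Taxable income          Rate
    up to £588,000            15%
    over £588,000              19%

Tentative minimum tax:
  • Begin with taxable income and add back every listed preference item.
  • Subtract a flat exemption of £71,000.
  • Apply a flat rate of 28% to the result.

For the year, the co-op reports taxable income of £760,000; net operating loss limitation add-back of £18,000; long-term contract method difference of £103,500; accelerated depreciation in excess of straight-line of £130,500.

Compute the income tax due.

£263,480

Tentative minimum tax:
  Adjusted income: £760,000 + £18,000 + £103,500 + £130,500 = £1,012,000
  Less exemption £71,000 → base £941,000
  £941,000 × 28% = £263,480

Standard income tax:
  £588,000 × 15% = £88,200
  £172,000 × 19% = £32,680
  → £120,880

£263,480 > £120,880, so the tentative minimum tax is the binding amount.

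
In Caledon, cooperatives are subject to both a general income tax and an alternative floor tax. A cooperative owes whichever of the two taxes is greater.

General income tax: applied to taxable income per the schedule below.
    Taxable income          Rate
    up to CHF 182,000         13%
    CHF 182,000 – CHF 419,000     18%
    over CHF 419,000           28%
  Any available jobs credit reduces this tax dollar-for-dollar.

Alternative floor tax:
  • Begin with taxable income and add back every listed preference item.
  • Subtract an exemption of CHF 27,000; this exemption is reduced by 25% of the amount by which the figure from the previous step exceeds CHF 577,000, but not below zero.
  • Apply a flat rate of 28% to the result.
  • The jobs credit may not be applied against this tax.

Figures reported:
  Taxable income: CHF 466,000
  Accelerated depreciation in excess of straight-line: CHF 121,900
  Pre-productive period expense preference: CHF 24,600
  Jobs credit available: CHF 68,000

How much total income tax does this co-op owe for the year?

CHF 166,425

General income tax:
  CHF 182,000 × 13% = CHF 23,660
  CHF 237,000 × 18% = CHF 42,660
  CHF 47,000 × 28% = CHF 13,160
  → CHF 79,480
  Less jobs credit CHF 68,000 → CHF 11,480

Alternative floor tax:
  Adjusted income: CHF 466,000 + CHF 121,900 + CHF 24,600 = CHF 612,500
  Exemption: CHF 27,000 − 25% × (CHF 612,500 − CHF 577,000) = CHF 27,000 − CHF 8,875 = CHF 18,125
  Base: CHF 612,500 − CHF 18,125 = CHF 594,375
  CHF 594,375 × 28% = CHF 166,425

CHF 166,425 > CHF 11,480, so the alternative floor tax is the binding amount.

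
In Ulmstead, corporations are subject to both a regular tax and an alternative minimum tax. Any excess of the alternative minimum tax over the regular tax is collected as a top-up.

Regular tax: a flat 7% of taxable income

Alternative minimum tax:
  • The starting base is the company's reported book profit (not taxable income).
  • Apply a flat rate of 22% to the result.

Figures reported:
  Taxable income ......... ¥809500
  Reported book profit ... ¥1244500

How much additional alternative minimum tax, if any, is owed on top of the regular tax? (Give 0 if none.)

Alternative minimum tax:
  Base (reported book profit): ¥1244500
  ¥1244500 × 22% = ¥273790

Regular tax:
  ¥809500 × 7% = ¥56665

Excess of alternative minimum tax over regular tax: ¥273790 − ¥56665 = ¥217125.

¥217125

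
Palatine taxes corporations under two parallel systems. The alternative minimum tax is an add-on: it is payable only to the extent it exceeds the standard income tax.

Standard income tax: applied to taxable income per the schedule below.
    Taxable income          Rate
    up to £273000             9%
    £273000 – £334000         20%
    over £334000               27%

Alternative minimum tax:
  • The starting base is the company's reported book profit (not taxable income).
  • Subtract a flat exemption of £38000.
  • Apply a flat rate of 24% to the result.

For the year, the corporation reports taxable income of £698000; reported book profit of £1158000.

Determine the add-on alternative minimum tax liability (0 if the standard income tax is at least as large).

Alternative minimum tax:
  Base (reported book profit): £1158000
  Less exemption £38000 → base £1120000
  £1120000 × 24% = £268800

Standard income tax:
  £273000 × 9% = £24570
  £61000 × 20% = £12200
  £364000 × 27% = £98280
  → £135050

Excess of alternative minimum tax over standard income tax: £268800 − £135050 = £133750.

£133750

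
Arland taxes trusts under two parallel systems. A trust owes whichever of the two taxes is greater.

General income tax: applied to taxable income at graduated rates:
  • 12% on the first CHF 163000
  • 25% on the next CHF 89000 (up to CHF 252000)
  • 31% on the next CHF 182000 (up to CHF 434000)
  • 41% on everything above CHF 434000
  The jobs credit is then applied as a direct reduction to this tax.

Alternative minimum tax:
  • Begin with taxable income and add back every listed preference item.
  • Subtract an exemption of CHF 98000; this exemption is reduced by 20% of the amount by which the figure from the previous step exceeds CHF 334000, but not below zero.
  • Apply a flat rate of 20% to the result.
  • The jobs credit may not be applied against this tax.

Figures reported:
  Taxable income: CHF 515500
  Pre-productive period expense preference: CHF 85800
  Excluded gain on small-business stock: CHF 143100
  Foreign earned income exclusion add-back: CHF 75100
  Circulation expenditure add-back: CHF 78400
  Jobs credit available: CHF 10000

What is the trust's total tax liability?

General income tax:
  CHF 163000 × 12% = CHF 19560
  CHF 89000 × 25% = CHF 22250
  CHF 182000 × 31% = CHF 56420
  CHF 81500 × 41% = CHF 33415
  → CHF 131645
  Less jobs credit CHF 10000 → CHF 121645

Alternative minimum tax:
  Adjusted income: CHF 515500 + CHF 85800 + CHF 143100 + CHF 75100 + CHF 78400 = CHF 897900
  Exemption: 20% × (CHF 897900 − CHF 334000) = CHF 112780 ≥ CHF 98000, so the exemption is fully phased out
  Base: CHF 897900 − CHF 0 = CHF 897900
  CHF 897900 × 20% = CHF 179580

CHF 179580 > CHF 121645, so the alternative minimum tax is the binding amount.

CHF 179580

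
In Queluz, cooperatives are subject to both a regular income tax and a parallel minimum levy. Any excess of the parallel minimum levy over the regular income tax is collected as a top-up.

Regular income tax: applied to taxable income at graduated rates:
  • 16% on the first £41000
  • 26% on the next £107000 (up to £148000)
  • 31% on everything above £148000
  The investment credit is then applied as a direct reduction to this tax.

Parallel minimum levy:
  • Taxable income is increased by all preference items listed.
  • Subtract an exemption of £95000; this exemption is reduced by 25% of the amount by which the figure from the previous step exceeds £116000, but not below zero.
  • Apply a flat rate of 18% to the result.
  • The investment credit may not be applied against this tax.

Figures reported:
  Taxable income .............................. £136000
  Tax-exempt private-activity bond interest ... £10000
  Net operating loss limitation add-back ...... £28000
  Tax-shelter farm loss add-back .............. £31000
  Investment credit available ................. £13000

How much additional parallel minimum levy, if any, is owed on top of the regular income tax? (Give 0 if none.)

Parallel minimum levy:
  Adjusted income: £136000 + £10000 + £28000 + £31000 = £205000
  Exemption: £95000 − 25% × (£205000 − £116000) = £95000 − £22250 = £72750
  Base: £205000 − £72750 = £132250
  £132250 × 18% = £23805

Regular income tax:
  £41000 × 16% = £6560
  £95000 × 26% = £24700
  → £31260
  Less investment credit £13000 → £18260

Excess of parallel minimum levy over regular income tax: £23805 − £18260 = £5545.

£5545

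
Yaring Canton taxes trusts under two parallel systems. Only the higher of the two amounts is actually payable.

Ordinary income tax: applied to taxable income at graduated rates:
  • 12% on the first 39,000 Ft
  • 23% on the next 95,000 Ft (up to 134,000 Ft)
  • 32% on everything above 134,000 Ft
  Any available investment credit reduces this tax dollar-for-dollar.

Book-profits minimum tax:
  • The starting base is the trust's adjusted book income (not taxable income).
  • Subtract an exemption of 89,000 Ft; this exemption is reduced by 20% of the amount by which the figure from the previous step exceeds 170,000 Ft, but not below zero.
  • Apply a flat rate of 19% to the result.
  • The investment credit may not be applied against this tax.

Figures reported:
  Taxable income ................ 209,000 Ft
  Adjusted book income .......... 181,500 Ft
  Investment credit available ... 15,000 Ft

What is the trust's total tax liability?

Ordinary income tax:
  39,000 Ft × 12% = 4,680 Ft
  95,000 Ft × 23% = 21,850 Ft
  75,000 Ft × 32% = 24,000 Ft
  → 50,530 Ft
  Less investment credit 15,000 Ft → 35,530 Ft

Book-profits minimum tax:
  Base (adjusted book income): 181,500 Ft
  Exemption: 89,000 Ft − 20% × (181,500 Ft − 170,000 Ft) = 89,000 Ft − 2,300 Ft = 86,700 Ft
  Base: 181,500 Ft − 86,700 Ft = 94,800 Ft
  94,800 Ft × 19% = 18,012 Ft

35,530 Ft > 18,012 Ft, so the ordinary income tax governs.

35,530 Ft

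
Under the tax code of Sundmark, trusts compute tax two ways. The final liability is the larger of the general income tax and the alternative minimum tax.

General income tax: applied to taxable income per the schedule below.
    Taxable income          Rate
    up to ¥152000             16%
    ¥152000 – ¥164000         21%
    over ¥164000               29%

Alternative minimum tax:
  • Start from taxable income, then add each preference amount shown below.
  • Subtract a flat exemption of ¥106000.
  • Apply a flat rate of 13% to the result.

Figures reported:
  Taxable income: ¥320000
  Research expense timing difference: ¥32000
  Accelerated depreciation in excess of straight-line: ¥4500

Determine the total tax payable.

¥72080

General income tax:
  ¥152000 × 16% = ¥24320
  ¥12000 × 21% = ¥2520
  ¥156000 × 29% = ¥45240
  → ¥72080

Alternative minimum tax:
  Adjusted income: ¥320000 + ¥32000 + ¥4500 = ¥356500
  Less exemption ¥106000 → base ¥250500
  ¥250500 × 13% = ¥32565

¥72080 > ¥32565, so the general income tax governs.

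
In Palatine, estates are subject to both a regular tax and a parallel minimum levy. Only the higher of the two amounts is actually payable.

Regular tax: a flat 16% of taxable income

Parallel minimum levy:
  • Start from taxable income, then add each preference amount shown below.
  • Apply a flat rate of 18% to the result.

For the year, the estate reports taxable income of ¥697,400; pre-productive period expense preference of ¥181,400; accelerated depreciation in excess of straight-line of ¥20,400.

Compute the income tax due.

Parallel minimum levy:
  Adjusted income: ¥697,400 + ¥181,400 + ¥20,400 = ¥899,200
  ¥899,200 × 18% = ¥161,856

Regular tax:
  ¥697,400 × 16% = ¥111,584

¥161,856 > ¥111,584, so the parallel minimum levy is the binding amount.

¥161,856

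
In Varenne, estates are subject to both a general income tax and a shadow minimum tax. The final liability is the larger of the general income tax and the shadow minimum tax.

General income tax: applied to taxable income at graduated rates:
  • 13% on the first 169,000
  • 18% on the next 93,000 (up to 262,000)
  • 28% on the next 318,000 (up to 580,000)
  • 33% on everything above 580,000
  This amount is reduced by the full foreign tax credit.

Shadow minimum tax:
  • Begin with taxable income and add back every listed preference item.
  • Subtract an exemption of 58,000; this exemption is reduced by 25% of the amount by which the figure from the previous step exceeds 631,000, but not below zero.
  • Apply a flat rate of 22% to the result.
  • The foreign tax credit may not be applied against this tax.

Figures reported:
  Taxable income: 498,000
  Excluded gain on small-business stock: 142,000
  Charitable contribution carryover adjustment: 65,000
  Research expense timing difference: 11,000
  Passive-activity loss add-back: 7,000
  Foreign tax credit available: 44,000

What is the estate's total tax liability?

Shadow minimum tax:
  Adjusted income: 498,000 + 142,000 + 65,000 + 11,000 + 7,000 = 723,000
  Exemption: 58,000 − 25% × (723,000 − 631,000) = 58,000 − 23,000 = 35,000
  Base: 723,000 − 35,000 = 688,000
  688,000 × 22% = 151,360

General income tax:
  169,000 × 13% = 21,970
  93,000 × 18% = 16,740
  236,000 × 28% = 66,080
  → 104,790
  Less foreign tax credit 44,000 → 60,790

151,360 > 60,790, so the shadow minimum tax is the binding amount.

151,360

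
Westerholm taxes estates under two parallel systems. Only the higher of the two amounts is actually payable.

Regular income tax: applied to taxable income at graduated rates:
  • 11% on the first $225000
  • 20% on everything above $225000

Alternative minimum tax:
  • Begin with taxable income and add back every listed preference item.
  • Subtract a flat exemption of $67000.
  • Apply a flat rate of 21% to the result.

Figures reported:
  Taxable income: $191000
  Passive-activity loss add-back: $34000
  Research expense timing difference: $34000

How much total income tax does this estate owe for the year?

$40320

Alternative minimum tax:
  Adjusted income: $191000 + $34000 + $34000 = $259000
  Less exemption $67000 → base $192000
  $192000 × 21% = $40320

Regular income tax:
  $191000 × 11% = $21010

$40320 > $21010, so the alternative minimum tax is the binding amount.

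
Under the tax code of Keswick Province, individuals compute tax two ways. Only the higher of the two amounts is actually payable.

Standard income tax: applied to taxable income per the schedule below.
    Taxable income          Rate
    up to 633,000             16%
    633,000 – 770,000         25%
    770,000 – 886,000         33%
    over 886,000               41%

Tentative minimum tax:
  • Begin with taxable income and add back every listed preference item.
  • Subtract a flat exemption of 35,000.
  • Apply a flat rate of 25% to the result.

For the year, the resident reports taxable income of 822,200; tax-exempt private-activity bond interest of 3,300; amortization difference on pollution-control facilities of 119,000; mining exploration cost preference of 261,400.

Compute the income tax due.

292,725

Standard income tax:
  633,000 × 16% = 101,280
  137,000 × 25% = 34,250
  52,200 × 33% = 17,226
  → 152,756

Tentative minimum tax:
  Adjusted income: 822,200 + 3,300 + 119,000 + 261,400 = 1,205,900
  Less exemption 35,000 → base 1,170,900
  1,170,900 × 25% = 292,725

292,725 > 152,756, so the tentative minimum tax is the binding amount.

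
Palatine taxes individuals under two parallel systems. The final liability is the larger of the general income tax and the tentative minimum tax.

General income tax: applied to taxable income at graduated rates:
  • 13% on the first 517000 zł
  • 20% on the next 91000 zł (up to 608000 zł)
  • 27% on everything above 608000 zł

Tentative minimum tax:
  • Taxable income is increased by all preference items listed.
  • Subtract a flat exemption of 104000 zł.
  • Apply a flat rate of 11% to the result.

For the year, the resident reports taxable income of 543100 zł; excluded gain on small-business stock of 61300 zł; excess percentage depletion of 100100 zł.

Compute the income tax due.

72430 zł

General income tax:
  517000 zł × 13% = 67210 zł
  26100 zł × 20% = 5220 zł
  → 72430 zł

Tentative minimum tax:
  Adjusted income: 543100 zł + 61300 zł + 100100 zł = 704500 zł
  Less exemption 104000 zł → base 600500 zł
  600500 zł × 11% = 66055 zł

72430 zł > 66055 zł, so the general income tax governs.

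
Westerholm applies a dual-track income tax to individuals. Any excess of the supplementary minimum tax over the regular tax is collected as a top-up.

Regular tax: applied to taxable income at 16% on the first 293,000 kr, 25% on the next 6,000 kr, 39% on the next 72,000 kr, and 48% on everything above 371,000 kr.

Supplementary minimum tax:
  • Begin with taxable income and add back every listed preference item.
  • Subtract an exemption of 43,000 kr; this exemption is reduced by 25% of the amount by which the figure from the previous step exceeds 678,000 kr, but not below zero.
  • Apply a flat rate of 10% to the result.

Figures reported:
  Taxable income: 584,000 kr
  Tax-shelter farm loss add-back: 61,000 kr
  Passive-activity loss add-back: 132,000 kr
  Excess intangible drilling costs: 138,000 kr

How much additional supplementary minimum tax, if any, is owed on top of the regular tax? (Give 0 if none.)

Supplementary minimum tax:
  Adjusted income: 584,000 kr + 61,000 kr + 132,000 kr + 138,000 kr = 915,000 kr
  Exemption: 25% × (915,000 kr − 678,000 kr) = 59,250 kr ≥ 43,000 kr, so the exemption is fully phased out
  Base: 915,000 kr − 0 kr = 915,000 kr
  915,000 kr × 10% = 91,500 kr

Regular tax:
  293,000 kr × 16% = 46,880 kr
  6,000 kr × 25% = 1,500 kr
  72,000 kr × 39% = 28,080 kr
  213,000 kr × 48% = 102,240 kr
  → 178,700 kr

91,500 kr ≤ 178,700 kr, so no add-on is due.

0 kr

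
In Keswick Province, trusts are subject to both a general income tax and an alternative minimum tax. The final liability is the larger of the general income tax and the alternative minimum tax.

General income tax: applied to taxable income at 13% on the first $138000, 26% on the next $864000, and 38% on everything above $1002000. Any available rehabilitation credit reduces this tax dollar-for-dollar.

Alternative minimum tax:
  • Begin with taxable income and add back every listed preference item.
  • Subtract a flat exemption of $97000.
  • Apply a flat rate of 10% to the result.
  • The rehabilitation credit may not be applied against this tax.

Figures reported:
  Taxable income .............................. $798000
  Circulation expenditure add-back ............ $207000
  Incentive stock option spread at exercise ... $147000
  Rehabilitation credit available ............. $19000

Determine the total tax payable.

General income tax:
  $138000 × 13% = $17940
  $660000 × 26% = $171600
  → $189540
  Less rehabilitation credit $19000 → $170540

Alternative minimum tax:
  Adjusted income: $798000 + $207000 + $147000 = $1152000
  Less exemption $97000 → base $1055000
  $1055000 × 10% = $105500

$170540 > $105500, so the general income tax governs.

$170540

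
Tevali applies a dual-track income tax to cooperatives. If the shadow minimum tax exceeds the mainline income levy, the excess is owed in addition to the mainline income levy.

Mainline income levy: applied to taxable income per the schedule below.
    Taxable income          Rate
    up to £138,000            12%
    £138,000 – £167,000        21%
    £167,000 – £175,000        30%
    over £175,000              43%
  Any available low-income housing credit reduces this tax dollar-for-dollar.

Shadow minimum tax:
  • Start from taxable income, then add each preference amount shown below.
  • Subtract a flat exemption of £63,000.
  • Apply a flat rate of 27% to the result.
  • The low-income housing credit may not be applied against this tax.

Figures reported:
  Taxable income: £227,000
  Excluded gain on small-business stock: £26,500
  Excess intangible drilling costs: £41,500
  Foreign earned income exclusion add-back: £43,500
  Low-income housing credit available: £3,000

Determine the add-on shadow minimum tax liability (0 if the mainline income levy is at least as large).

£29,975

Shadow minimum tax:
  Adjusted income: £227,000 + £26,500 + £41,500 + £43,500 = £338,500
  Less exemption £63,000 → base £275,500
  £275,500 × 27% = £74,385

Mainline income levy:
  £138,000 × 12% = £16,560
  £29,000 × 21% = £6,090
  £8,000 × 30% = £2,400
  £52,000 × 43% = £22,360
  → £47,410
  Less low-income housing credit £3,000 → £44,410

Excess of shadow minimum tax over mainline income levy: £74,385 − £44,410 = £29,975.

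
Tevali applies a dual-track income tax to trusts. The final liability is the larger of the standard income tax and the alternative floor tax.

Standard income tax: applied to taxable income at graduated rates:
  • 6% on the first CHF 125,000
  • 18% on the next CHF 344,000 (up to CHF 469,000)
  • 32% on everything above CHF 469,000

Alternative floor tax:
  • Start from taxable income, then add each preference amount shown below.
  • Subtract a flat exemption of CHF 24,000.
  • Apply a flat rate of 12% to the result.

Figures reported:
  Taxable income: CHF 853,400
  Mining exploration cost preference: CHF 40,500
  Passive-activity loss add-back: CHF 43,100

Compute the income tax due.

CHF 192,428

Standard income tax:
  CHF 125,000 × 6% = CHF 7,500
  CHF 344,000 × 18% = CHF 61,920
  CHF 384,400 × 32% = CHF 123,008
  → CHF 192,428

Alternative floor tax:
  Adjusted income: CHF 853,400 + CHF 40,500 + CHF 43,100 = CHF 937,000
  Less exemption CHF 24,000 → base CHF 913,000
  CHF 913,000 × 12% = CHF 109,560

CHF 192,428 > CHF 109,560, so the standard income tax governs.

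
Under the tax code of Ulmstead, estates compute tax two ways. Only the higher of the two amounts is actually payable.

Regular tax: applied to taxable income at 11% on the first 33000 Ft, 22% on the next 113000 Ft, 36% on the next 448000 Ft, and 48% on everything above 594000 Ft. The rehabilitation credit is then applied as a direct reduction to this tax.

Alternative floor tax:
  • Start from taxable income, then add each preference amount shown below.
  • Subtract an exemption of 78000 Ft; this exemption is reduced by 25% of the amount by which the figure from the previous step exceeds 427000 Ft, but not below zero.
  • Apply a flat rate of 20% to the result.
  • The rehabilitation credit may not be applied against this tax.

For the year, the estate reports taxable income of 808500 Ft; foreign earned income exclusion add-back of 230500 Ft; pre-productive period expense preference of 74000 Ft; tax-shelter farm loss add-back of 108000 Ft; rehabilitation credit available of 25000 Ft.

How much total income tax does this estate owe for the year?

267730 Ft

Alternative floor tax:
  Adjusted income: 808500 Ft + 230500 Ft + 74000 Ft + 108000 Ft = 1221000 Ft
  Exemption: 25% × (1221000 Ft − 427000 Ft) = 198500 Ft ≥ 78000 Ft, so the exemption is fully phased out
  Base: 1221000 Ft − 0 Ft = 1221000 Ft
  1221000 Ft × 20% = 244200 Ft

Regular tax:
  33000 Ft × 11% = 3630 Ft
  113000 Ft × 22% = 24860 Ft
  448000 Ft × 36% = 161280 Ft
  214500 Ft × 48% = 102960 Ft
  → 292730 Ft
  Less rehabilitation credit 25000 Ft → 267730 Ft

267730 Ft > 244200 Ft, so the regular tax governs.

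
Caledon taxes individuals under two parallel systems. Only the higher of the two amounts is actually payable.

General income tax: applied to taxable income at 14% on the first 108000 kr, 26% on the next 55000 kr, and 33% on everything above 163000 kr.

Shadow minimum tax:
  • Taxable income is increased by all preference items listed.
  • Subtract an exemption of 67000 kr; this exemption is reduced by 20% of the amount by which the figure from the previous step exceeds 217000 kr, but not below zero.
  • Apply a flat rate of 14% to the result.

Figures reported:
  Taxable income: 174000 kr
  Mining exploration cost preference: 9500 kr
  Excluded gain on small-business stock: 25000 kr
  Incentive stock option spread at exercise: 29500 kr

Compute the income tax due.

33050 kr

General income tax:
  108000 kr × 14% = 15120 kr
  55000 kr × 26% = 14300 kr
  11000 kr × 33% = 3630 kr
  → 33050 kr

Shadow minimum tax:
  Adjusted income: 174000 kr + 9500 kr + 25000 kr + 29500 kr = 238000 kr
  Exemption: 67000 kr − 20% × (238000 kr − 217000 kr) = 67000 kr − 4200 kr = 62800 kr
  Base: 238000 kr − 62800 kr = 175200 kr
  175200 kr × 14% = 24528 kr

33050 kr > 24528 kr, so the general income tax governs.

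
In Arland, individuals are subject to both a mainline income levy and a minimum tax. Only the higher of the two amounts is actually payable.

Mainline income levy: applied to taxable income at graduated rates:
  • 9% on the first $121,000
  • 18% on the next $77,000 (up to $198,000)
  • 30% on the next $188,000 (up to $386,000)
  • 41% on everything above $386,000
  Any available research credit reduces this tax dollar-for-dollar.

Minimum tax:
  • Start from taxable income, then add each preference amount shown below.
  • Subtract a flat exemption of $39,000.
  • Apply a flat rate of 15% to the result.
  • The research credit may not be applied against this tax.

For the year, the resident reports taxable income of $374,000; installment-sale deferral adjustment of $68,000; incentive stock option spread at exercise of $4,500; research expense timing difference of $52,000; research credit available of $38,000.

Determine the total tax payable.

$68,925

Mainline income levy:
  $121,000 × 9% = $10,890
  $77,000 × 18% = $13,860
  $176,000 × 30% = $52,800
  → $77,550
  Less research credit $38,000 → $39,550

Minimum tax:
  Adjusted income: $374,000 + $68,000 + $4,500 + $52,000 = $498,500
  Less exemption $39,000 → base $459,500
  $459,500 × 15% = $68,925

$68,925 > $39,550, so the minimum tax is the binding amount.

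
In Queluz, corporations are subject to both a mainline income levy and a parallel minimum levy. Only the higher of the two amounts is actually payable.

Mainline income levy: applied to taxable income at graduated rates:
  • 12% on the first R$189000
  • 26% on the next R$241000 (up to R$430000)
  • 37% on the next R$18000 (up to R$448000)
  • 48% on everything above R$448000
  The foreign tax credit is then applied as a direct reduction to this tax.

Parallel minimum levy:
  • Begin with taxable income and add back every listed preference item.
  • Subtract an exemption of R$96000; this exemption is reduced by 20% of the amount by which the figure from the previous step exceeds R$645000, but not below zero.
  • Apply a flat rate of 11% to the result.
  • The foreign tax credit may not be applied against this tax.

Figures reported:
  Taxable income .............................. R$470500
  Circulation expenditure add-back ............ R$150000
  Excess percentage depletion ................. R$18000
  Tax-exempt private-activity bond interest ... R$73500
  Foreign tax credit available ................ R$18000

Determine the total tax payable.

Mainline income levy:
  R$189000 × 12% = R$22680
  R$241000 × 26% = R$62660
  R$18000 × 37% = R$6660
  R$22500 × 48% = R$10800
  → R$102800
  Less foreign tax credit R$18000 → R$84800

Parallel minimum levy:
  Adjusted income: R$470500 + R$150000 + R$18000 + R$73500 = R$712000
  Exemption: R$96000 − 20% × (R$712000 − R$645000) = R$96000 − R$13400 = R$82600
  Base: R$712000 − R$82600 = R$629400
  R$629400 × 11% = R$69234

R$84800 > R$69234, so the mainline income levy governs.

R$84800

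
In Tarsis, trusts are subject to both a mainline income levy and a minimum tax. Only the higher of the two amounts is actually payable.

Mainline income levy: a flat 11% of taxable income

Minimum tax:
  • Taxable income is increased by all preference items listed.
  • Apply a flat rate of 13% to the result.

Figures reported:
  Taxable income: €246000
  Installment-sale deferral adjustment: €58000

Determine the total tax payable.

€39520

Mainline income levy:
  €246000 × 11% = €27060

Minimum tax:
  Adjusted income: €246000 + €58000 = €304000
  €304000 × 13% = €39520

€39520 > €27060, so the minimum tax is the binding amount.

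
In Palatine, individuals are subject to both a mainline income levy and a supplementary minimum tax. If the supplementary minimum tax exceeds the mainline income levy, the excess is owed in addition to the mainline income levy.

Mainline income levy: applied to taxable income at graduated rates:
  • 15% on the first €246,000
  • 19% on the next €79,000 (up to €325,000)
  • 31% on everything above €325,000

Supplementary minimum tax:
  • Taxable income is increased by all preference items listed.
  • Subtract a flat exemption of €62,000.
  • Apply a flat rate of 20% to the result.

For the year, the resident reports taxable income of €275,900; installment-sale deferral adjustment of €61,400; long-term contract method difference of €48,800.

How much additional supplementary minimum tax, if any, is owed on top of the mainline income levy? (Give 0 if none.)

€22,239

Supplementary minimum tax:
  Adjusted income: €275,900 + €61,400 + €48,800 = €386,100
  Less exemption €62,000 → base €324,100
  €324,100 × 20% = €64,820

Mainline income levy:
  €246,000 × 15% = €36,900
  €29,900 × 19% = €5,681
  → €42,581

Excess of supplementary minimum tax over mainline income levy: €64,820 − €42,581 = €22,239.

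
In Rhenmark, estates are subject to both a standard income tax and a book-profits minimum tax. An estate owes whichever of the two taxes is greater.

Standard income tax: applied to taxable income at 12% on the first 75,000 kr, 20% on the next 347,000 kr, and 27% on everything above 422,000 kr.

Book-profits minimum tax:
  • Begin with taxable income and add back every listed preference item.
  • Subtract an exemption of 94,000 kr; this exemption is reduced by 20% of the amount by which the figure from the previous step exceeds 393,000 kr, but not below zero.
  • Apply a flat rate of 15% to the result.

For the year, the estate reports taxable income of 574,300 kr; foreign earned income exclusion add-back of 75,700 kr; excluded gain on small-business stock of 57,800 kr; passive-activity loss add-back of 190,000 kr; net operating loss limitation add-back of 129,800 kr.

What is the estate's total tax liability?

154,140 kr

Standard income tax:
  75,000 kr × 12% = 9,000 kr
  347,000 kr × 20% = 69,400 kr
  152,300 kr × 27% = 41,121 kr
  → 119,521 kr

Book-profits minimum tax:
  Adjusted income: 574,300 kr + 75,700 kr + 57,800 kr + 190,000 kr + 129,800 kr = 1,027,600 kr
  Exemption: 20% × (1,027,600 kr − 393,000 kr) = 126,920 kr ≥ 94,000 kr, so the exemption is fully phased out
  Base: 1,027,600 kr − 0 kr = 1,027,600 kr
  1,027,600 kr × 15% = 154,140 kr

154,140 kr > 119,521 kr, so the book-profits minimum tax is the binding amount.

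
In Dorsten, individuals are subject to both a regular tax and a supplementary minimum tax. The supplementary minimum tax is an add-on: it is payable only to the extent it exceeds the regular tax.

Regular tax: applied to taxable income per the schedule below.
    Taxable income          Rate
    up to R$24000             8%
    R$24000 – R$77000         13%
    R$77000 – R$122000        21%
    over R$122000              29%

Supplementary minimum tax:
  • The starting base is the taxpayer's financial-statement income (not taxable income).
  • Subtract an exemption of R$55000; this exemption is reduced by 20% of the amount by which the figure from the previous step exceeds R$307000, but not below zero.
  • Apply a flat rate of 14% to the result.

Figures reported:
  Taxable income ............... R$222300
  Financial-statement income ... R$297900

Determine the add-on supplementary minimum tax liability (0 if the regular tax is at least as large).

R$0

Regular tax:
  R$24000 × 8% = R$1920
  R$53000 × 13% = R$6890
  R$45000 × 21% = R$9450
  R$100300 × 29% = R$29087
  → R$47347

Supplementary minimum tax:
  Base (financial-statement income): R$297900
  Exemption: R$297900 ≤ R$307000, so full R$55000 applies
  Base: R$297900 − R$55000 = R$242900
  R$242900 × 14% = R$34006

R$34006 ≤ R$47347, so no add-on is due.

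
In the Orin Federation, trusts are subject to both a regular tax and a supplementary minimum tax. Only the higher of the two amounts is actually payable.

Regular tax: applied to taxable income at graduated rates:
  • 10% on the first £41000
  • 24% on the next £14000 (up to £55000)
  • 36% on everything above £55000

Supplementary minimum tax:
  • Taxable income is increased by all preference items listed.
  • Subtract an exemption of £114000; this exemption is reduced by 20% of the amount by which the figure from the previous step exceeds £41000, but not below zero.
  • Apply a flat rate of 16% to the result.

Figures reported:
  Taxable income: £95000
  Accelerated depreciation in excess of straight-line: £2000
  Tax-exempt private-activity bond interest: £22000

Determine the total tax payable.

£21860

Supplementary minimum tax:
  Adjusted income: £95000 + £2000 + £22000 = £119000
  Exemption: £114000 − 20% × (£119000 − £41000) = £114000 − £15600 = £98400
  Base: £119000 − £98400 = £20600
  £20600 × 16% = £3296

Regular tax:
  £41000 × 10% = £4100
  £14000 × 24% = £3360
  £40000 × 36% = £14400
  → £21860

£21860 > £3296, so the regular tax governs.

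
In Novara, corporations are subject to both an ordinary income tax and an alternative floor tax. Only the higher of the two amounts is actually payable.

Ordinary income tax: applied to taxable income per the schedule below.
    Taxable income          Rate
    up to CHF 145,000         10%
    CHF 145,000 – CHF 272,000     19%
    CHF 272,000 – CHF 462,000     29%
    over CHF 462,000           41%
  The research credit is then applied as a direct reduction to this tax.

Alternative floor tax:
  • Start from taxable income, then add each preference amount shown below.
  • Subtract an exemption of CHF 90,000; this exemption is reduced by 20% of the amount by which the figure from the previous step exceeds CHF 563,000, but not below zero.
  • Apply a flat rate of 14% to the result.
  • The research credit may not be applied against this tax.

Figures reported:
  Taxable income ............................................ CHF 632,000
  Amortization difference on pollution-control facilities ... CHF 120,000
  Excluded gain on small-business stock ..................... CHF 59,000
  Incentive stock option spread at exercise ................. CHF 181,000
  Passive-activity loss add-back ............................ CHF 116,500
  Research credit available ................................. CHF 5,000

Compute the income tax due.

CHF 158,430

Alternative floor tax:
  Adjusted income: CHF 632,000 + CHF 120,000 + CHF 59,000 + CHF 181,000 + CHF 116,500 = CHF 1,108,500
  Exemption: 20% × (CHF 1,108,500 − CHF 563,000) = CHF 109,100 ≥ CHF 90,000, so the exemption is fully phased out
  Base: CHF 1,108,500 − CHF 0 = CHF 1,108,500
  CHF 1,108,500 × 14% = CHF 155,190

Ordinary income tax:
  CHF 145,000 × 10% = CHF 14,500
  CHF 127,000 × 19% = CHF 24,130
  CHF 190,000 × 29% = CHF 55,100
  CHF 170,000 × 41% = CHF 69,700
  → CHF 163,430
  Less research credit CHF 5,000 → CHF 158,430

CHF 158,430 > CHF 155,190, so the ordinary income tax governs.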